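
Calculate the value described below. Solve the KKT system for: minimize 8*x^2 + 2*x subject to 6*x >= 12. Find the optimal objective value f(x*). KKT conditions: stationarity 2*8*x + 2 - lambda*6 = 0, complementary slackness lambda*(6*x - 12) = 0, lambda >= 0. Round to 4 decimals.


Step 1: Try lambda = 0 (constraint inactive).
x_unc = -2/(2*8) = -0.125
Check: 6*-0.125 = -0.75 < 12 -- violated!
Step 2: Constraint must be active: 6*x = 12
x* = 12/6 = 2.0
lambda = (2*8*2.0 + 2)/6 = 5.6667
Step 3: Compute optimal value.
f(x*) = 8*2.0^2 + 2*2.0 = 36.0


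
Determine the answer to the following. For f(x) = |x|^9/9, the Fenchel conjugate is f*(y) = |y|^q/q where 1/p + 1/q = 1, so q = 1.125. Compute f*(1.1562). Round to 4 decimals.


The conjugate exponent q satisfies 1/p + 1/q = 1.
p = 9, so q = 9/(9 - 1) = 1.125
|y|^q = 1.1562^1.125 = 1.1774
f*(1.1562) = 1.1774 / 1.125 = 1.0465


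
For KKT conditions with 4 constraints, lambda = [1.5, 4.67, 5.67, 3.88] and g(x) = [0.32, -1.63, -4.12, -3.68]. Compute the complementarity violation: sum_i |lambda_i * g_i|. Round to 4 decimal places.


KKT complementary slackness check:
lambda_1 * g_1 = 1.5 * 0.32 = 0.48
lambda_2 * g_2 = 4.67 * -1.63 = -7.6121
lambda_3 * g_3 = 5.67 * -4.12 = -23.3604
lambda_4 * g_4 = 3.88 * -3.68 = -14.2784
Total violation = 0.48 + 7.6121 + 23.3604 + 14.2784 = 45.7309


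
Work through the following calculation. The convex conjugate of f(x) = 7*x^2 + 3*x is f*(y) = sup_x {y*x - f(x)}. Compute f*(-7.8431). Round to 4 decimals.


f*(y) = sup_x {y*x - a*x^2 - b*x} = sup_x {(y-b)*x - a*x^2}
FOC: (y - b) - 2a*x = 0 => x* = (y - b)/(2a)
x* = (-7.8431 - 3)/(2*7) = -0.7745
f*(-7.8431) = (y-b)^2/(4a) = (-7.8431 - 3)^2/(4*7)
= 117.5728/28 = 4.199


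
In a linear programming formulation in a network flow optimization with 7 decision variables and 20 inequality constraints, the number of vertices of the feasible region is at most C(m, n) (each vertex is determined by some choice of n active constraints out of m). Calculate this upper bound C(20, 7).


Each vertex corresponds to some choice of n active constraints out of m, so the number of vertices is at most C(m, n) = m! / (n!(m-n)!).
m = 20, n = 7
Numerator: 20 * 19 * 18 * 17 * 16 * 15 * 14
Denominator: 7! = 5040
C(20, 7) = 77520


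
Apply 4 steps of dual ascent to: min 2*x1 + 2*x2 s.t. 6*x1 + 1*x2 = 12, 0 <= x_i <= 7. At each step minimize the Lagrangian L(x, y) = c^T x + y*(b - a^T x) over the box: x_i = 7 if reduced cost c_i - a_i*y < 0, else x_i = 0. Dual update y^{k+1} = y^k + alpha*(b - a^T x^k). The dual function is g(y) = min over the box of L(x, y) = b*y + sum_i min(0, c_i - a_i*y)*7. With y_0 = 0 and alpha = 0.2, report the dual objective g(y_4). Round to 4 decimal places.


Dual ascent for LP: min 2*x1 + 2*x2, 6*x1 + 1*x2 = 12, 0 <= x_i <= 7
Step 1: y^k = 0.0, reduced costs: (2.0, 2.0)
  x^k = (0.0, 0.0), subgradient = b - a^T x = 12.0
  y^{k+1} = 0.0 + 0.2*12.0 = 2.4
Step 2: y^k = 2.4, reduced costs: (-12.4, -0.4)
  x^k = (7.0, 7.0), subgradient = b - a^T x = -37.0
  y^{k+1} = 2.4 + 0.2*-37.0 = -5.0
Step 3: y^k = -5.0, reduced costs: (32.0, 7.0)
  x^k = (0.0, 0.0), subgradient = b - a^T x = 12.0
  y^{k+1} = -5.0 + 0.2*12.0 = -2.6
Step 4: y^k = -2.6, reduced costs: (17.6, 4.6)
  x^k = (0.0, 0.0), subgradient = b - a^T x = 12.0
  y^{k+1} = -2.6 + 0.2*12.0 = -0.2
Dual objective at y_4 = -0.2: reduced costs (3.2, 2.2), box minimizer x = (0.0, 0.0)
g(y_4) = b*y + (c1 - a1*y)*x1 + (c2 - a2*y)*x2 = 12*(-0.2) + 3.2*0.0 + 2.2*0.0 = -2.4 + 0.0 + 0.0 = -2.4


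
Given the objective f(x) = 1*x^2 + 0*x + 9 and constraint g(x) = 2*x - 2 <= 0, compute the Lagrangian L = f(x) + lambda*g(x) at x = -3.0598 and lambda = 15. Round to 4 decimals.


Step 1: Evaluate f(x).
f(-3.0598) = 1*(-3.0598)^2 + 0*(-3.0598) + 9 = 18.3624
Step 2: Evaluate g(x).
g(-3.0598) = 2*-3.0598 - 2 = -8.1196
Step 3: Compute Lagrangian.
L = 18.3624 + 15*-8.1196 = -103.4316


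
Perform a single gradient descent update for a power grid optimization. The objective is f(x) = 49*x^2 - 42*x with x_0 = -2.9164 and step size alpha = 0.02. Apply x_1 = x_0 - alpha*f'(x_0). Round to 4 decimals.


We compute the gradient at x_0 and apply the update.
f'(x) = 98*x - 42
f'(-2.9164) = 98*-2.9164 - 42 = -327.8072
x_1 = -2.9164 - 0.02*-327.8072 = 3.6397


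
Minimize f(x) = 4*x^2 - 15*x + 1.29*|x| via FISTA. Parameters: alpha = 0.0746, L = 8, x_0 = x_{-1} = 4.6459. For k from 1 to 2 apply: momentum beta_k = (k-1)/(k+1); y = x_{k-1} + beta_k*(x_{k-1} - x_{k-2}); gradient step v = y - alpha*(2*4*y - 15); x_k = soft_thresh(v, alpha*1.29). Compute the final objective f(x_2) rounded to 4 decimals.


FISTA on f(x) = 4*x^2 - 15*x + 1.29*|x|
L = 8, alpha = 0.0746
Iteration 1: beta = 0.0, y = 4.6459 + 0.0*(4.6459 - 4.6459) = 4.6459
  grad(y) = 22.1672, v = y - alpha*grad = 2.9922
  prox(v) = soft_thresh(2.9922, 0.0962) = 2.896
Iteration 2: beta = 0.3333, y = 2.896 + 0.3333*(2.896 - 4.6459) = 2.3127
  grad(y) = 3.5015, v = y - alpha*grad = 2.0515
  prox(v) = soft_thresh(2.0515, 0.0962) = 1.9552
f(x_2) = 4*1.9552^2 - 15*1.9552 + 1.29*|1.9552| = -11.5145


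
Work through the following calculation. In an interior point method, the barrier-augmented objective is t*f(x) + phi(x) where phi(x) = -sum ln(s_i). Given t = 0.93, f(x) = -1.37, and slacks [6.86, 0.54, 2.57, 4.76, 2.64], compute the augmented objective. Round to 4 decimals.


Step 1: Compute log-barrier.
ln values: [1.9257, -0.6162, 0.9439, 1.5602, 0.9708]
phi = -(1.9257 - 0.6162 + 0.9439 + 1.5602 + 0.9708) = -4.7845
Step 2: Compute augmented objective.
t*f(x) = 0.93*-1.37 = -1.2741
Total = -1.2741 - 4.7845 = -6.0586


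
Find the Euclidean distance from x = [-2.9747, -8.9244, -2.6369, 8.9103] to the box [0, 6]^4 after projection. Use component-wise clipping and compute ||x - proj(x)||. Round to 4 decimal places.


Project each component onto [0, 6].
clip(-2.9747) = 0.0, clip(-8.9244) = 0.0, clip(-2.6369) = 0.0, clip(8.9103) = 6.0
Projection = [0.0, 0.0, 0.0, 6.0]
Squared diffs: [8.8488, 79.6449, 6.9532, 8.4698]
Distance = sqrt(103.9167) = 10.194


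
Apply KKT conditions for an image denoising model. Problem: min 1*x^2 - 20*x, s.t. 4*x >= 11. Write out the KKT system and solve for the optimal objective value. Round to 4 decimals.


Step 1: Try lambda = 0 (constraint inactive).
Stationarity: 2*1*x - 20 = 0
x* = 20/(2*1) = 10.0
Check constraint: 4*10.0 = 40.0 >= 11 -- satisfied.
Step 2: Compute optimal value.
f(x*) = 1*10.0^2 - 20*10.0 = -100.0


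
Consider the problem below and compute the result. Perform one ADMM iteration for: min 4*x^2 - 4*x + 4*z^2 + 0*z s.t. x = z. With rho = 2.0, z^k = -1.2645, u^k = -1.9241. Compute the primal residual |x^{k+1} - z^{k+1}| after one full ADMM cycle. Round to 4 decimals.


ADMM iteration with rho = 2.0, z^k = -1.2645, u^k = -1.9241
Step 1: x-update.
Minimize 4*x^2 - 4*x + (2.0/2)*(x + 1.2645 - 1.9241)^2
FOC: (2*4 + 2.0)*x = 4 + 2.0*(-1.2645 + 1.9241)
x^{k+1} = 0.5319
Step 2: z-update.
Minimize 4*z^2 + 0*z + (2.0/2)*(0.5319 - z - 1.9241)^2
FOC: (2*4 + 2.0)*z = 0 + 2.0*(0.5319 - 1.9241)
z^{k+1} = -0.2784
Step 3: u-update.
u^{k+1} = -1.9241 + 0.5319 + 0.2784 = -1.1137
Step 4: Primal residual = |0.5319 + 0.2784| = 0.8104


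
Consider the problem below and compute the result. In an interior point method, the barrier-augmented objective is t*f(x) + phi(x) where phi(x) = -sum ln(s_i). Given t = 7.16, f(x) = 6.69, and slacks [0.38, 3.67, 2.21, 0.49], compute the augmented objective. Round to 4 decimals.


Step 1: Compute log-barrier.
ln values: [-0.9676, 1.3002, 0.793, -0.7133]
phi = -(-0.9676 + 1.3002 + 0.793 - 0.7133) = -0.4123
Step 2: Compute augmented objective.
t*f(x) = 7.16*6.69 = 47.9004
Total = 47.9004 - 0.4123 = 47.4881


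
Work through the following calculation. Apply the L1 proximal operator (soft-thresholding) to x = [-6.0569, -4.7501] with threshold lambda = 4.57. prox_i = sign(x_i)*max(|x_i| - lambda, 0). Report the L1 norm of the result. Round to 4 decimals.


Soft-thresholding with lambda = 4.57:
prox(-6.0569) = sign(-6.0569)*max(|-6.0569| - 4.57, 0) = -1.4869
prox(-4.7501) = sign(-4.7501)*max(|-4.7501| - 4.57, 0) = -0.1801
prox(x) = [-1.4869, -0.1801]
||prox(x)||_1 = 1.4869 + 0.1801 = 1.667


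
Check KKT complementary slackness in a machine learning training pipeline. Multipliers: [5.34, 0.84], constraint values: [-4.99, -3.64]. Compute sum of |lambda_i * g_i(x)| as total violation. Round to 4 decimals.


KKT complementary slackness check:
lambda_1 * g_1 = 5.34 * -4.99 = -26.6466
lambda_2 * g_2 = 0.84 * -3.64 = -3.0576
Total violation = 26.6466 + 3.0576 = 29.7042


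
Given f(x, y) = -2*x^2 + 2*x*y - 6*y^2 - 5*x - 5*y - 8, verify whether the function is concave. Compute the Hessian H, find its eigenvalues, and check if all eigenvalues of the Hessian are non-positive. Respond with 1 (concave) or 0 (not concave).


The Hessian of f(x,y) = -2*x^2 + 2*x*y - 6*y^2 - 5*x - 5*y - 8 is:
H = [[-4, 2], [2, -12]]
Trace = -4 - 12 = -16
Determinant = -4*-12 - (2)^2 = 44
Discriminant = (-16)^2 - 4*44 = 80.0
Eigenvalues: lambda_1 = -12.4721, lambda_2 = -3.5279
The function is concave.

1


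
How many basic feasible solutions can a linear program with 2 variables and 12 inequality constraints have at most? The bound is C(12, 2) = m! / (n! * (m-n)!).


Each vertex corresponds to some choice of n active constraints out of m, so the number of vertices is at most C(m, n) = m! / (n!(m-n)!).
m = 12, n = 2
Numerator: 12 * 11
Denominator: 2! = 2
C(12, 2) = 66


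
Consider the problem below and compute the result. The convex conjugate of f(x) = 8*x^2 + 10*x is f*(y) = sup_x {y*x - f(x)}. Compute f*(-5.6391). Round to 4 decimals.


f*(y) = sup_x {y*x - a*x^2 - b*x} = sup_x {(y-b)*x - a*x^2}
FOC: (y - b) - 2a*x = 0 => x* = (y - b)/(2a)
x* = (-5.6391 - 10)/(2*8) = -0.9774
f*(-5.6391) = (y-b)^2/(4a) = (-5.6391 - 10)^2/(4*8)
= 244.5814/32 = 7.6432


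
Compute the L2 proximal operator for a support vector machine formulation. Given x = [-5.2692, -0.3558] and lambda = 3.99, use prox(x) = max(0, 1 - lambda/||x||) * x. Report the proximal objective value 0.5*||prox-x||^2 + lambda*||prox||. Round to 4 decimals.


Step 1: Compute ||x||.
||x|| = 5.2812
Step 2: Compute scaling factor.
scale = max(0, 1 - 3.99/5.2812) = 0.2445
Step 3: prox(x) = [-1.2883, -0.087]
||prox(x)|| = 1.2912
Step 4: Proximal objective.
0.5*||prox-x||^2 = 7.9601
lambda*||prox|| = 5.1519
Total = 13.1119


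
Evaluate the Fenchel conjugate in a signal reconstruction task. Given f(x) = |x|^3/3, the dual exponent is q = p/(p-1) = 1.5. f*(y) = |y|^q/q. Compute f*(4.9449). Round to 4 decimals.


The conjugate exponent q satisfies 1/p + 1/q = 1.
p = 3, so q = 3/(3 - 1) = 1.5
|y|^q = 4.9449^1.5 = 10.996
f*(4.9449) = 10.996 / 1.5 = 7.3307


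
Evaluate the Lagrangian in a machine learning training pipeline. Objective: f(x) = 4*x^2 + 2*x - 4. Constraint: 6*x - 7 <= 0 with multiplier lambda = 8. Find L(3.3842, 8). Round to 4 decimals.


Step 1: Evaluate f(x).
f(3.3842) = 4*3.3842^2 + 2*3.3842 - 4 = 48.5796
Step 2: Evaluate g(x).
g(3.3842) = 6*3.3842 - 7 = 13.3052
Step 3: Compute Lagrangian.
L = 48.5796 + 8*13.3052 = 155.0212


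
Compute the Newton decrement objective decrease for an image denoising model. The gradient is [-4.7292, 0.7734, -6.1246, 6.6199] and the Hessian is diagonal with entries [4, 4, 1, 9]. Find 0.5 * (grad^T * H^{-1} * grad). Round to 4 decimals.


Step 1: H is diagonal, so H^(-1) * g = [-1.1823, 0.1934, -6.1246, 0.7355].
Step 2: g^T H^(-1) g = sum_i g_i^2 / H_ii
  = (-4.7292)^2/4 + (0.7734)^2/4 + (-6.1246)^2/1 + (6.6199)^2/9
  = 5.5913 + 0.1495 + 37.5107 + 4.8692 = 48.1208
Step 3: Objective decrease = 0.5 * g^T H^(-1) g = 24.0604


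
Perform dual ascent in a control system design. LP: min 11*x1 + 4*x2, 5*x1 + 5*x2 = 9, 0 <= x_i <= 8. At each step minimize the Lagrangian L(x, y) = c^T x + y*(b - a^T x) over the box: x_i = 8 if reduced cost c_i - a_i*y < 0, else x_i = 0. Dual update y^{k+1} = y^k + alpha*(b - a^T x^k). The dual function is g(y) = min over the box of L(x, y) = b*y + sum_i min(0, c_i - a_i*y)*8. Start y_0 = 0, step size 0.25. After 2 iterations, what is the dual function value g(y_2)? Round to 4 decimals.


Dual ascent for LP: min 11*x1 + 4*x2, 5*x1 + 5*x2 = 9, 0 <= x_i <= 8
Step 1: y^k = 0.0, reduced costs: (11.0, 4.0)
  x^k = (0.0, 0.0), subgradient = b - a^T x = 9.0
  y^{k+1} = 0.0 + 0.25*9.0 = 2.25
Step 2: y^k = 2.25, reduced costs: (-0.25, -7.25)
  x^k = (8.0, 8.0), subgradient = b - a^T x = -71.0
  y^{k+1} = 2.25 + 0.25*-71.0 = -15.5
Dual objective at y_2 = -15.5: reduced costs (88.5, 81.5), box minimizer x = (0.0, 0.0)
g(y_2) = b*y + (c1 - a1*y)*x1 + (c2 - a2*y)*x2 = 9*(-15.5) + 88.5*0.0 + 81.5*0.0 = -139.5 + 0.0 + 0.0 = -139.5


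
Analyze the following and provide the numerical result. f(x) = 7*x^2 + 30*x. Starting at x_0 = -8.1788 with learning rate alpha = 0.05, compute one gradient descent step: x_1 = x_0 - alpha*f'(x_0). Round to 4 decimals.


We compute the gradient at x_0 and apply the update.
f'(x) = 14*x + 30
f'(-8.1788) = 14*-8.1788 + 30 = -84.5032
x_1 = -8.1788 - 0.05*-84.5032 = -3.9536


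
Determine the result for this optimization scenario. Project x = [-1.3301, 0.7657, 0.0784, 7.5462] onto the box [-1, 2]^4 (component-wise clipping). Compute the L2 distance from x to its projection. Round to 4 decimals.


Project each component onto [-1, 2].
clip(-1.3301) = -1.0, clip(0.7657) = 0.7657, clip(0.0784) = 0.0784, clip(7.5462) = 2.0
Projection = [-1.0, 0.7657, 0.0784, 2.0]
Squared diffs: [0.109, 0.0, 0.0, 30.7603]
Distance = sqrt(30.8693) = 5.556


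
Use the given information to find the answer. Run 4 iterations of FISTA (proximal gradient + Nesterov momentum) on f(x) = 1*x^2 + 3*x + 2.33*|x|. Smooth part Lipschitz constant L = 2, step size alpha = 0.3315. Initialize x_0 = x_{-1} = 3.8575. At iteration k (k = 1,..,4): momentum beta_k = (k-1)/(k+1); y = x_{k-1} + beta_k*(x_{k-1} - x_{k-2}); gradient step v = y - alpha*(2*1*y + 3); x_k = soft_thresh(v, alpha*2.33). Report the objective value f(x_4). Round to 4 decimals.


FISTA on f(x) = 1*x^2 + 3*x + 2.33*|x|
L = 2, alpha = 0.3315
Iteration 1: beta = 0.0, y = 3.8575 + 0.0*(3.8575 - 3.8575) = 3.8575
  grad(y) = 10.715, v = y - alpha*grad = 0.3055
  prox(v) = soft_thresh(0.3055, 0.7724) = 0.0
Iteration 2: beta = 0.3333, y = 0.0 + 0.3333*(0.0 - 3.8575) = -1.2858
  grad(y) = 0.4283, v = y - alpha*grad = -1.4278
  prox(v) = soft_thresh(-1.4278, 0.7724) = -0.6554
Iteration 3: beta = 0.5, y = -0.6554 + 0.5*(-0.6554 - 0.0) = -0.9831
  grad(y) = 1.0337, v = y - alpha*grad = -1.3258
  prox(v) = soft_thresh(-1.3258, 0.7724) = -0.5534
Iteration 4: beta = 0.6, y = -0.5534 + 0.6*(-0.5534 + 0.6554) = -0.4922
  grad(y) = 2.0156, v = y - alpha*grad = -1.1604
  prox(v) = soft_thresh(-1.1604, 0.7724) = -0.388
f(x_4) = 1*(-0.388)^2 + 3*(-0.388) + 2.33*|-0.388| = -0.1094


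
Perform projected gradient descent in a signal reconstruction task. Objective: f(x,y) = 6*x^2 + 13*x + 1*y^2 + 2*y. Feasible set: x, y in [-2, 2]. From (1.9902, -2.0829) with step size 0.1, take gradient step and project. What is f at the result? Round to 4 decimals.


Step 1: Compute gradient at (1.9902, -2.0829).
grad_x = 2*6*1.9902 + 13 = 36.8824
grad_y = 2*1*-2.0829 + 2 = -2.1658
Step 2: Gradient step.
x_raw = 1.9902 - 0.1*36.8824 = -1.698
y_raw = -2.0829 - 0.1*-2.1658 = -1.8663
Step 3: Project onto [-2, 2].
x_proj = clip(-1.698) = -1.698
y_proj = clip(-1.8663) = -1.8663
Step 4: Evaluate f.
f(-1.698, -1.8663) = -5.024


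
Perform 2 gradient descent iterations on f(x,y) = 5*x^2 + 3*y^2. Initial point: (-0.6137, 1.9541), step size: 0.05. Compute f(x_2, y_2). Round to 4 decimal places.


Gradient descent on f(x,y) = 5*x^2 + 3*y^2.
Starting point: (-0.6137, 1.9541), alpha = 0.05
Step 1: grad_x = 2*5*-0.6137 = -6.137, grad_y = 2*3*1.9541 = 11.7246
  x_1 = -0.6137 - 0.05*-6.137 = -0.3069
  y_1 = 1.9541 - 0.05*11.7246 = 1.3679
Step 2: grad_x = 2*5*-0.3069 = -3.0685, grad_y = 2*3*1.3679 = 8.2072
  x_2 = -0.3069 - 0.05*-3.0685 = -0.1534
  y_2 = 1.3679 - 0.05*8.2072 = 0.9575
f(-0.1534, 0.9575) = 5*(-0.1534)^2 + 3*0.9575^2 = 2.8682


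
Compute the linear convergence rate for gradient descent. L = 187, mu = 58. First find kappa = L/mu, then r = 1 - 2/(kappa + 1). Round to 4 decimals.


Step 1: Compute the condition number.
kappa = L/mu = 187/58 = 3.2241
Step 2: Compute the convergence rate.
r = 1 - 2/(kappa + 1) = 1 - 2*mu/(L + mu) = (L - mu)/(L + mu) = 129/245 = 0.5265


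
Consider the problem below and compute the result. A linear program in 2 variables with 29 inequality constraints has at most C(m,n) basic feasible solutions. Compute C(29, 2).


Each vertex corresponds to some choice of n active constraints out of m, so the number of vertices is at most C(m, n) = m! / (n!(m-n)!).
m = 29, n = 2
Numerator: 29 * 28
Denominator: 2! = 2
C(29, 2) = 406


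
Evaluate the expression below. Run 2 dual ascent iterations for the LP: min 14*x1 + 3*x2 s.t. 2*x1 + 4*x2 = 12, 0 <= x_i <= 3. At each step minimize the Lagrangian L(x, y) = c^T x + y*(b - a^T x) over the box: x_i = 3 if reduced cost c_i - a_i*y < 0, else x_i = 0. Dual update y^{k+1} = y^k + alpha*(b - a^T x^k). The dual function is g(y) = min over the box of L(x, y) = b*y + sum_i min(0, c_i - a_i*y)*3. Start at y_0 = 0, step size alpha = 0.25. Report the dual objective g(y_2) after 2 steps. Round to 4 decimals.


Dual ascent for LP: min 14*x1 + 3*x2, 2*x1 + 4*x2 = 12, 0 <= x_i <= 3
Step 1: y^k = 0.0, reduced costs: (14.0, 3.0)
  x^k = (0.0, 0.0), subgradient = b - a^T x = 12.0
  y^{k+1} = 0.0 + 0.25*12.0 = 3.0
Step 2: y^k = 3.0, reduced costs: (8.0, -9.0)
  x^k = (0.0, 3.0), subgradient = b - a^T x = 0.0
  y^{k+1} = 3.0 + 0.25*0.0 = 3.0
Dual objective at y_2 = 3.0: reduced costs (8.0, -9.0), box minimizer x = (0.0, 3.0)
g(y_2) = b*y + (c1 - a1*y)*x1 + (c2 - a2*y)*x2 = 12*3.0 + 8.0*0.0 + (-9.0)*3.0 = 36.0 + 0.0 - 27.0 = 9.0


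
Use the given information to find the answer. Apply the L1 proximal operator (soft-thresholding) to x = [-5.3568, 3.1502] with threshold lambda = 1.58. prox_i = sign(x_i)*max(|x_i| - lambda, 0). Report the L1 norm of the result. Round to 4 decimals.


Soft-thresholding with lambda = 1.58:
prox(-5.3568) = sign(-5.3568)*max(|-5.3568| - 1.58, 0) = -3.7768
prox(3.1502) = sign(3.1502)*max(|3.1502| - 1.58, 0) = 1.5702
prox(x) = [-3.7768, 1.5702]
||prox(x)||_1 = 3.7768 + 1.5702 = 5.347


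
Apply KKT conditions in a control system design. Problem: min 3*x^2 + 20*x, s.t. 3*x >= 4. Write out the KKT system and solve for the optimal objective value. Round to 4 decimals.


Step 1: Try lambda = 0 (constraint inactive).
x_unc = -20/(2*3) = -3.3333
Check: 3*-3.3333 = -9.9999 < 4 -- violated!
Step 2: Constraint must be active: 3*x = 4
x* = 4/3 = 1.3333 (rounded; the exact value 4/3 is used below)
lambda = (2*3*(4/3) + 20)/3 = 9.3333
Step 3: Compute optimal value.
f(x*) = 3*(4/3)^2 + 20*(4/3) = 32.0


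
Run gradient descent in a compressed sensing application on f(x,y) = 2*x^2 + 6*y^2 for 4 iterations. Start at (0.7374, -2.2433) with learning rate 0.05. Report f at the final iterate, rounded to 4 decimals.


Gradient descent on f(x,y) = 2*x^2 + 6*y^2.
Starting point: (0.7374, -2.2433), alpha = 0.05
Step 1: grad_x = 2*2*0.7374 = 2.9496, grad_y = 2*6*-2.2433 = -26.9196
  x_1 = 0.7374 - 0.05*2.9496 = 0.5899
  y_1 = -2.2433 - 0.05*-26.9196 = -0.8973
Step 2: grad_x = 2*2*0.5899 = 2.3597, grad_y = 2*6*-0.8973 = -10.7678
  x_2 = 0.5899 - 0.05*2.3597 = 0.4719
  y_2 = -0.8973 - 0.05*-10.7678 = -0.3589
Step 3: grad_x = 2*2*0.4719 = 1.8877, grad_y = 2*6*-0.3589 = -4.3071
  x_3 = 0.4719 - 0.05*1.8877 = 0.3775
  y_3 = -0.3589 - 0.05*-4.3071 = -0.1436
Step 4: grad_x = 2*2*0.3775 = 1.5102, grad_y = 2*6*-0.1436 = -1.7229
  x_4 = 0.3775 - 0.05*1.5102 = 0.302
  y_4 = -0.1436 - 0.05*-1.7229 = -0.0574
f(0.302, -0.0574) = 2*0.302^2 + 6*(-0.0574)^2 = 0.2022


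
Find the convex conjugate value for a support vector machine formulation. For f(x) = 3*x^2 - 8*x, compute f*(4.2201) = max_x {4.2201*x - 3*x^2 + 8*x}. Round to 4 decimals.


f*(y) = sup_x {y*x - a*x^2 - b*x} = sup_x {(y-b)*x - a*x^2}
FOC: (y - b) - 2a*x = 0 => x* = (y - b)/(2a)
x* = (4.2201 + 8)/(2*3) = 2.0367
f*(4.2201) = (y-b)^2/(4a) = (4.2201 + 8)^2/(4*3)
= 149.3308/12 = 12.4442


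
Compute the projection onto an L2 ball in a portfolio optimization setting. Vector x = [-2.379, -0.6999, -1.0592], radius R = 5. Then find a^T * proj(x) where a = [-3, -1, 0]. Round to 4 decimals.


Step 1: Compute ||x|| (intermediates to 6 decimals).
||x|| = sqrt((-2.379)^2 + (-0.6999)^2 + (-1.0592)^2) = 2.696554
Step 2: Project.
Since ||x|| <= R, proj = x (no scaling needed).
proj(x) = [-2.379, -0.6999, -1.0592]
Step 3: Dot product.
a^T * proj(x) = -3*(-2.379) - 1*(-0.6999) + 0*(-1.0592) = 7.8369


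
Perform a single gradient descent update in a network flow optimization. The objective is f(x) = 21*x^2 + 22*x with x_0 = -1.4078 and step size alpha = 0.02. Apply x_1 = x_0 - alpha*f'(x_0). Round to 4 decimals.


We compute the gradient at x_0 and apply the update.
f'(x) = 42*x + 22
f'(-1.4078) = 42*-1.4078 + 22 = -37.1276
x_1 = -1.4078 - 0.02*-37.1276 = -0.6652


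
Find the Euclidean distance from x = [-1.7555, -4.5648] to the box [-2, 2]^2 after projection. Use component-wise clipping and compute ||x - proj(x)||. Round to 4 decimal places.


Project each component onto [-2, 2].
clip(-1.7555) = -1.7555, clip(-4.5648) = -2.0
Projection = [-1.7555, -2.0]
Squared diffs: [0.0, 6.5782]
Distance = sqrt(6.5782) = 2.5648


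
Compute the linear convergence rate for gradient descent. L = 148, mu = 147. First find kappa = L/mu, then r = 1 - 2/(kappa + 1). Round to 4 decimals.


Step 1: Compute the condition number.
kappa = L/mu = 148/147 = 1.0068
Step 2: Compute the convergence rate.
r = 1 - 2/(kappa + 1) = 1 - 2*mu/(L + mu) = (L - mu)/(L + mu) = 1/295 = 0.0034


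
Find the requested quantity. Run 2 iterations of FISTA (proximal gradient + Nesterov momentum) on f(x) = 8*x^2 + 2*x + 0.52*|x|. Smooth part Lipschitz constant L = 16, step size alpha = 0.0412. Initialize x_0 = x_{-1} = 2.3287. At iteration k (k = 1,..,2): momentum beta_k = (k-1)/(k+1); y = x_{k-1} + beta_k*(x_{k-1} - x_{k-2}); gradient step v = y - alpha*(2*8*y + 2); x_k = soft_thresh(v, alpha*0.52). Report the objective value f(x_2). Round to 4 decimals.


FISTA on f(x) = 8*x^2 + 2*x + 0.52*|x|
L = 16, alpha = 0.0412
Iteration 1: beta = 0.0, y = 2.3287 + 0.0*(2.3287 - 2.3287) = 2.3287
  grad(y) = 39.2592, v = y - alpha*grad = 0.7112
  prox(v) = soft_thresh(0.7112, 0.0214) = 0.6898
Iteration 2: beta = 0.3333, y = 0.6898 + 0.3333*(0.6898 - 2.3287) = 0.1435
  grad(y) = 4.2959, v = y - alpha*grad = -0.0335
  prox(v) = soft_thresh(-0.0335, 0.0214) = -0.0121
f(x_2) = 8*(-0.0121)^2 + 2*(-0.0121) + 0.52*|-0.0121| = -0.0167


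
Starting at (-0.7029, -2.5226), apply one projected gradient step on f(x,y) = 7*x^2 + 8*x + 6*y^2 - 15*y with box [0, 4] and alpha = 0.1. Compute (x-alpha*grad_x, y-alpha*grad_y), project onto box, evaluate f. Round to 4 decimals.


Step 1: Compute gradient at (-0.7029, -2.5226).
grad_x = 2*7*-0.7029 + 8 = -1.8406
grad_y = 2*6*-2.5226 - 15 = -45.2712
Step 2: Gradient step.
x_raw = -0.7029 - 0.1*-1.8406 = -0.5188
y_raw = -2.5226 - 0.1*-45.2712 = 2.0045
Step 3: Project onto [0, 4].
x_proj = clip(-0.5188) = 0.0
y_proj = clip(2.0045) = 2.0045
Step 4: Evaluate f.
f(0.0, 2.0045) = -5.9592


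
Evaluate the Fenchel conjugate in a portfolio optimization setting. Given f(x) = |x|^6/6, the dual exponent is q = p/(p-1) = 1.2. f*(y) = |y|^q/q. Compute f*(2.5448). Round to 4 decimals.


The conjugate exponent q satisfies 1/p + 1/q = 1.
p = 6, so q = 6/(6 - 1) = 1.2
|y|^q = 2.5448^1.2 = 3.0675
f*(2.5448) = 3.0675 / 1.2 = 2.5562


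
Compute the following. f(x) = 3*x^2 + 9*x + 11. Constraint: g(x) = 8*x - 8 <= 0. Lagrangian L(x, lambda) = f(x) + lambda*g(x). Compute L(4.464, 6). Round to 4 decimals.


Step 1: Evaluate f(x).
f(4.464) = 3*4.464^2 + 9*4.464 + 11 = 110.9579
Step 2: Evaluate g(x).
g(4.464) = 8*4.464 - 8 = 27.712
Step 3: Compute Lagrangian.
L = 110.9579 + 6*27.712 = 277.2299


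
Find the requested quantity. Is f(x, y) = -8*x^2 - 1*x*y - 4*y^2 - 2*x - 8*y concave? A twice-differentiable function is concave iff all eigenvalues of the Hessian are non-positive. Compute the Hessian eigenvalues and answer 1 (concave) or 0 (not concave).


The Hessian of f(x,y) = -8*x^2 - 1*x*y - 4*y^2 - 2*x - 8*y is:
H = [[-16, -1], [-1, -8]]
Trace = -16 - 8 = -24
Determinant = -16*-8 - (-1)^2 = 127
Discriminant = (-24)^2 - 4*127 = 68.0
Eigenvalues: lambda_1 = -16.1231, lambda_2 = -7.8769
The function is concave.

1


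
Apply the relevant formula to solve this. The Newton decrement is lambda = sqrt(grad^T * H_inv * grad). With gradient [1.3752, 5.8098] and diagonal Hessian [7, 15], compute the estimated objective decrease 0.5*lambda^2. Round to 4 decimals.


Step 1: H is diagonal, so H^(-1) * g = [0.1965, 0.3873].
Step 2: g^T H^(-1) g = sum_i g_i^2 / H_ii
  = (1.3752)^2/7 + (5.8098)^2/15
  = 0.2702 + 2.2503 = 2.5204
Step 3: Objective decrease = 0.5 * g^T H^(-1) g = 1.2602


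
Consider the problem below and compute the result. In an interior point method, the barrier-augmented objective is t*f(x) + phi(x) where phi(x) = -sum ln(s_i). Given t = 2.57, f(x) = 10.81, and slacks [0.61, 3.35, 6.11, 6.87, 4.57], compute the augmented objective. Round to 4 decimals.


Step 1: Compute log-barrier.
ln values: [-0.4943, 1.209, 1.8099, 1.9272, 1.5195]
phi = -(-0.4943 + 1.209 + 1.8099 + 1.9272 + 1.5195) = -5.9713
Step 2: Compute augmented objective.
t*f(x) = 2.57*10.81 = 27.7817
Total = 27.7817 - 5.9713 = 21.8104


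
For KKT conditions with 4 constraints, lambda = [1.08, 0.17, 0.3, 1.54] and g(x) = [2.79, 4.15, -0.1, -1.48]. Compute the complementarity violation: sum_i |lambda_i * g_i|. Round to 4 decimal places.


KKT complementary slackness check:
lambda_1 * g_1 = 1.08 * 2.79 = 3.0132
lambda_2 * g_2 = 0.17 * 4.15 = 0.7055
lambda_3 * g_3 = 0.3 * -0.1 = -0.03
lambda_4 * g_4 = 1.54 * -1.48 = -2.2792
Total violation = 3.0132 + 0.7055 + 0.03 + 2.2792 = 6.0279


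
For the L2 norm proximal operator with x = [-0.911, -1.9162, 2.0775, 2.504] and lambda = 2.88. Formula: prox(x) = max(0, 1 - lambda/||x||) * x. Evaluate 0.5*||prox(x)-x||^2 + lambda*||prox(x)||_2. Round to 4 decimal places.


Step 1: Compute ||x||.
||x|| = 3.8843
Step 2: Compute scaling factor.
scale = max(0, 1 - 2.88/3.8843) = 0.2586
Step 3: prox(x) = [-0.2355, -0.4954, 0.5371, 0.6474]
||prox(x)|| = 1.0043
Step 4: Proximal objective.
0.5*||prox-x||^2 = 4.1472
lambda*||prox|| = 2.8924
Total = 7.0396


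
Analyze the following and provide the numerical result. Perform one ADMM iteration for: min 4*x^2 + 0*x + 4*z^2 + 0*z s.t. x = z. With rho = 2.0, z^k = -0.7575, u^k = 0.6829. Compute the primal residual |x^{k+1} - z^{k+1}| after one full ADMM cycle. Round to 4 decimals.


ADMM iteration with rho = 2.0, z^k = -0.7575, u^k = 0.6829
Step 1: x-update.
Minimize 4*x^2 + 0*x + (2.0/2)*(x + 0.7575 + 0.6829)^2
FOC: (2*4 + 2.0)*x = 0 + 2.0*(-0.7575 - 0.6829)
x^{k+1} = -0.2881
Step 2: z-update.
Minimize 4*z^2 + 0*z + (2.0/2)*(-0.2881 - z + 0.6829)^2
FOC: (2*4 + 2.0)*z = 0 + 2.0*(-0.2881 + 0.6829)
z^{k+1} = 0.079
Step 3: u-update.
u^{k+1} = 0.6829 - 0.2881 - 0.079 = 0.3159
Step 4: Primal residual = |-0.2881 - 0.079| = 0.367


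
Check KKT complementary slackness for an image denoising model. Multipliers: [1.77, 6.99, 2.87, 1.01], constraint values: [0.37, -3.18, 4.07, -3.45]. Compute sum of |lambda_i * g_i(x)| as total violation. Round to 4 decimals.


KKT complementary slackness check:
lambda_1 * g_1 = 1.77 * 0.37 = 0.6549
lambda_2 * g_2 = 6.99 * -3.18 = -22.2282
lambda_3 * g_3 = 2.87 * 4.07 = 11.6809
lambda_4 * g_4 = 1.01 * -3.45 = -3.4845
Total violation = 0.6549 + 22.2282 + 11.6809 + 3.4845 = 38.0485


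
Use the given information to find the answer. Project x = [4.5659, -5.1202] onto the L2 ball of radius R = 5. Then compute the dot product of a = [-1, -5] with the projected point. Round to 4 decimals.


Step 1: Compute ||x|| (intermediates to 6 decimals).
||x|| = sqrt(4.5659^2 + (-5.1202)^2) = 6.860313
Step 2: Project.
Since ||x|| > R, scale = R/||x|| = 5/6.860313 = 0.72883, proj(x) = scale * x
proj(x) = [3.327765, -3.731755]
Step 3: Dot product.
a^T * proj(x) = -1*3.327765 - 5*(-3.731755) = 15.331


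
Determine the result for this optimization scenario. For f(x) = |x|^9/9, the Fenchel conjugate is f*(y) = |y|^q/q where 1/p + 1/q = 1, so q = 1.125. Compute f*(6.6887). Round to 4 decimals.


The conjugate exponent q satisfies 1/p + 1/q = 1.
p = 9, so q = 9/(9 - 1) = 1.125
|y|^q = 6.6887^1.125 = 8.4822
f*(6.6887) = 8.4822 / 1.125 = 7.5397


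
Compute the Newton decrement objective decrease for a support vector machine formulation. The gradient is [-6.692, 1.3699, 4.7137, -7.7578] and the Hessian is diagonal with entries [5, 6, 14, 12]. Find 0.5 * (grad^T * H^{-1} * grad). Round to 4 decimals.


Step 1: H is diagonal, so H^(-1) * g = [-1.3384, 0.2283, 0.3367, -0.6465].
Step 2: g^T H^(-1) g = sum_i g_i^2 / H_ii
  = (-6.692)^2/5 + (1.3699)^2/6 + (4.7137)^2/14 + (-7.7578)^2/12
  = 8.9566 + 0.3128 + 1.5871 + 5.0153 = 15.8717
Step 3: Objective decrease = 0.5 * g^T H^(-1) g = 7.9359


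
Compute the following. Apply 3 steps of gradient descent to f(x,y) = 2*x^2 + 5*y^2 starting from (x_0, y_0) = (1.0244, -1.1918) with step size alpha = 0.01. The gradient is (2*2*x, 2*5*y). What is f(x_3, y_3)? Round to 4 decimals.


Gradient descent on f(x,y) = 2*x^2 + 5*y^2.
Starting point: (1.0244, -1.1918), alpha = 0.01
Step 1: grad_x = 2*2*1.0244 = 4.0976, grad_y = 2*5*-1.1918 = -11.918
  x_1 = 1.0244 - 0.01*4.0976 = 0.9834
  y_1 = -1.1918 - 0.01*-11.918 = -1.0726
Step 2: grad_x = 2*2*0.9834 = 3.9337, grad_y = 2*5*-1.0726 = -10.7262
  x_2 = 0.9834 - 0.01*3.9337 = 0.9441
  y_2 = -1.0726 - 0.01*-10.7262 = -0.9654
Step 3: grad_x = 2*2*0.9441 = 3.7763, grad_y = 2*5*-0.9654 = -9.6536
  x_3 = 0.9441 - 0.01*3.7763 = 0.9063
  y_3 = -0.9654 - 0.01*-9.6536 = -0.8688
f(0.9063, -0.8688) = 2*0.9063^2 + 5*(-0.8688)^2 = 5.4171


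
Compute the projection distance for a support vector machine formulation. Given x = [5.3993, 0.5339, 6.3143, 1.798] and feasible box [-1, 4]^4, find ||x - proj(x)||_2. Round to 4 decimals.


Project each component onto [-1, 4].
clip(5.3993) = 4.0, clip(0.5339) = 0.5339, clip(6.3143) = 4.0, clip(1.798) = 1.798
Projection = [4.0, 0.5339, 4.0, 1.798]
Squared diffs: [1.958, 0.0, 5.356, 0.0]
Distance = sqrt(7.314) = 2.7044


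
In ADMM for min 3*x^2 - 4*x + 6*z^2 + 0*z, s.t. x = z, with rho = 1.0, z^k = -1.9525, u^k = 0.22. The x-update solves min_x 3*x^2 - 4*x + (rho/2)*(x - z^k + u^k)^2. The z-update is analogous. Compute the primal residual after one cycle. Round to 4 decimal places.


ADMM iteration with rho = 1.0, z^k = -1.9525, u^k = 0.22
Step 1: x-update.
Minimize 3*x^2 - 4*x + (1.0/2)*(x + 1.9525 + 0.22)^2
FOC: (2*3 + 1.0)*x = 4 + 1.0*(-1.9525 - 0.22)
x^{k+1} = 0.2611
Step 2: z-update.
Minimize 6*z^2 + 0*z + (1.0/2)*(0.2611 - z + 0.22)^2
FOC: (2*6 + 1.0)*z = 0 + 1.0*(0.2611 + 0.22)
z^{k+1} = 0.037
Step 3: u-update.
u^{k+1} = 0.22 + 0.2611 - 0.037 = 0.4441
Step 4: Primal residual = |0.2611 - 0.037| = 0.2241


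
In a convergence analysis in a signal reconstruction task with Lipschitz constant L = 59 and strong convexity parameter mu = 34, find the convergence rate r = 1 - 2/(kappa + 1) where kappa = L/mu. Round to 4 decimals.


Step 1: Compute the condition number.
kappa = L/mu = 59/34 = 1.7353
Step 2: Compute the convergence rate.
r = 1 - 2/(kappa + 1) = 1 - 2*mu/(L + mu) = (L - mu)/(L + mu) = 25/93 = 0.2688


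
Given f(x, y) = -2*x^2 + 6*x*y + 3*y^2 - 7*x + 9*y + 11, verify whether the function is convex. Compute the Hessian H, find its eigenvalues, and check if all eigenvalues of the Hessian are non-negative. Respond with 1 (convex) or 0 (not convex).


The Hessian of f(x,y) = -2*x^2 + 6*x*y + 3*y^2 - 7*x + 9*y + 11 is:
H = [[-4, 6], [6, 6]]
Trace = -4 + 6 = 2
Determinant = -4*6 - (6)^2 = -60
Discriminant = (2)^2 - 4*-60 = 244.0
Eigenvalues: lambda_1 = -6.8102, lambda_2 = 8.8102
The function is not convex.

0


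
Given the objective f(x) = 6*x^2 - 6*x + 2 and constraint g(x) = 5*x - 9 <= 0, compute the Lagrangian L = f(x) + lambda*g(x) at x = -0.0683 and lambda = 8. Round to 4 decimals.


Step 1: Evaluate f(x).
f(-0.0683) = 6*(-0.0683)^2 - 6*(-0.0683) + 2 = 2.4378
Step 2: Evaluate g(x).
g(-0.0683) = 5*-0.0683 - 9 = -9.3415
Step 3: Compute Lagrangian.
L = 2.4378 + 8*-9.3415 = -72.2942


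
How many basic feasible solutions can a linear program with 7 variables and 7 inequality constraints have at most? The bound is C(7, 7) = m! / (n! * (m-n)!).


Each vertex corresponds to some choice of n active constraints out of m, so the number of vertices is at most C(m, n) = m! / (n!(m-n)!).
m = 7, n = 7
Numerator: 7 * 6 * 5 * 4 * 3 * 2 * 1
Denominator: 7! = 5040
C(7, 7) = 1


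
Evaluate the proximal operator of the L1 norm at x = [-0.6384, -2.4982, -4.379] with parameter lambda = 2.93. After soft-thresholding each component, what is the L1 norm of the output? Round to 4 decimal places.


Soft-thresholding with lambda = 2.93:
prox(-0.6384) = sign(-0.6384)*max(|-0.6384| - 2.93, 0) = 0.0
prox(-2.4982) = sign(-2.4982)*max(|-2.4982| - 2.93, 0) = 0.0
prox(-4.379) = sign(-4.379)*max(|-4.379| - 2.93, 0) = -1.449
prox(x) = [0.0, 0.0, -1.449]
||prox(x)||_1 = 0.0 + 0.0 + 1.449 = 1.449


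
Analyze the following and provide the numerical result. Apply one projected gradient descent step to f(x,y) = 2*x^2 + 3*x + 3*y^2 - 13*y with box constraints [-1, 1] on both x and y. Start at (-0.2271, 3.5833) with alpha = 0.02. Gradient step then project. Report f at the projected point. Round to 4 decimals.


Step 1: Compute gradient at (-0.2271, 3.5833).
grad_x = 2*2*-0.2271 + 3 = 2.0916
grad_y = 2*3*3.5833 - 13 = 8.4998
Step 2: Gradient step.
x_raw = -0.2271 - 0.02*2.0916 = -0.2689
y_raw = 3.5833 - 0.02*8.4998 = 3.4133
Step 3: Project onto [-1, 1].
x_proj = clip(-0.2689) = -0.2689
y_proj = clip(3.4133) = 1.0
Step 4: Evaluate f.
f(-0.2689, 1.0) = -10.6621


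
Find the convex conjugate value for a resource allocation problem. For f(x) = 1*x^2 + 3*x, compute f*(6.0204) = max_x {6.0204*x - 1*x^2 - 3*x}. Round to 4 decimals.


f*(y) = sup_x {y*x - a*x^2 - b*x} = sup_x {(y-b)*x - a*x^2}
FOC: (y - b) - 2a*x = 0 => x* = (y - b)/(2a)
x* = (6.0204 - 3)/(2*1) = 1.5102
f*(6.0204) = (y-b)^2/(4a) = (6.0204 - 3)^2/(4*1)
= 9.1228/4 = 2.2807


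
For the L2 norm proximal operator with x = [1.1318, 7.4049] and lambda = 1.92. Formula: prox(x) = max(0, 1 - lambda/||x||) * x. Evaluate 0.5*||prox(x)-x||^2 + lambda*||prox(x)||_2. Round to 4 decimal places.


Step 1: Compute ||x||.
||x|| = 7.4909
Step 2: Compute scaling factor.
scale = max(0, 1 - 1.92/7.4909) = 0.7437
Step 3: prox(x) = [0.8417, 5.5069]
||prox(x)|| = 5.5709
Step 4: Proximal objective.
0.5*||prox-x||^2 = 1.8432
lambda*||prox|| = 10.6961
Total = 12.5393


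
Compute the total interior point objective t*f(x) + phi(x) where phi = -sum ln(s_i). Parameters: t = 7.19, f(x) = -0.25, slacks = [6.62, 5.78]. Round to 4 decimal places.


Step 1: Compute log-barrier.
ln values: [1.8901, 1.7544]
phi = -(1.8901 + 1.7544) = -3.6445
Step 2: Compute augmented objective.
t*f(x) = 7.19*-0.25 = -1.7975
Total = -1.7975 - 3.6445 = -5.442


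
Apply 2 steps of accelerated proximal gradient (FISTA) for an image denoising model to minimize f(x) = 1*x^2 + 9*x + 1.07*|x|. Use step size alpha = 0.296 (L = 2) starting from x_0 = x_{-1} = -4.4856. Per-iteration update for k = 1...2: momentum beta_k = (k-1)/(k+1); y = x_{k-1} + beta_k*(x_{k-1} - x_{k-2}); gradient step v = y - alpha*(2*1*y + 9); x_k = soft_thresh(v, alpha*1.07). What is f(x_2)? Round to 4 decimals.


FISTA on f(x) = 1*x^2 + 9*x + 1.07*|x|
L = 2, alpha = 0.296
Iteration 1: beta = 0.0, y = -4.4856 + 0.0*(-4.4856 + 4.4856) = -4.4856
  grad(y) = 0.0288, v = y - alpha*grad = -4.4941
  prox(v) = soft_thresh(-4.4941, 0.3167) = -4.1774
Iteration 2: beta = 0.3333, y = -4.1774 + 0.3333*(-4.1774 + 4.4856) = -4.0747
  grad(y) = 0.8507, v = y - alpha*grad = -4.3265
  prox(v) = soft_thresh(-4.3265, 0.3167) = -4.0097
f(x_2) = 1*(-4.0097)^2 + 9*(-4.0097) + 1.07*|-4.0097| = -15.7192


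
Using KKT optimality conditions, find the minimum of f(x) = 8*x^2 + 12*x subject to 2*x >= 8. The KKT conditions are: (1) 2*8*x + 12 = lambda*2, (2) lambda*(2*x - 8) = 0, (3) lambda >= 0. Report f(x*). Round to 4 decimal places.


Step 1: Try lambda = 0 (constraint inactive).
x_unc = -12/(2*8) = -0.75
Check: 2*-0.75 = -1.5 < 8 -- violated!
Step 2: Constraint must be active: 2*x = 8
x* = 8/2 = 4.0
lambda = (2*8*4.0 + 12)/2 = 38.0
Step 3: Compute optimal value.
f(x*) = 8*4.0^2 + 12*4.0 = 176.0


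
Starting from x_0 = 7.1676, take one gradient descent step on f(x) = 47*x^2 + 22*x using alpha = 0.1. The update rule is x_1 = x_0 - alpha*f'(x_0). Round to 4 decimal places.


We compute the gradient at x_0 and apply the update.
f'(x) = 94*x + 22
f'(7.1676) = 94*7.1676 + 22 = 695.7544
x_1 = 7.1676 - 0.1*695.7544 = -62.4078


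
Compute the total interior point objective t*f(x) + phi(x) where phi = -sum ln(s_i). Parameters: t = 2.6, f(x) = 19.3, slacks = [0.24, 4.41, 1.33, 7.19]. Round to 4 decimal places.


Step 1: Compute log-barrier.
ln values: [-1.4271, 1.4839, 0.2852, 1.9727]
phi = -(-1.4271 + 1.4839 + 0.2852 + 1.9727) = -2.3146
Step 2: Compute augmented objective.
t*f(x) = 2.6*19.3 = 50.18
Total = 50.18 - 2.3146 = 47.8654


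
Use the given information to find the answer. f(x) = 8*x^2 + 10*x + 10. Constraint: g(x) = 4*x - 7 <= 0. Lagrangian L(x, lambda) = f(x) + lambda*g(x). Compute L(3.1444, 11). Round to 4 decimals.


Step 1: Evaluate f(x).
f(3.1444) = 8*3.1444^2 + 10*3.1444 + 10 = 120.542
Step 2: Evaluate g(x).
g(3.1444) = 4*3.1444 - 7 = 5.5776
Step 3: Compute Lagrangian.
L = 120.542 + 11*5.5776 = 181.8956


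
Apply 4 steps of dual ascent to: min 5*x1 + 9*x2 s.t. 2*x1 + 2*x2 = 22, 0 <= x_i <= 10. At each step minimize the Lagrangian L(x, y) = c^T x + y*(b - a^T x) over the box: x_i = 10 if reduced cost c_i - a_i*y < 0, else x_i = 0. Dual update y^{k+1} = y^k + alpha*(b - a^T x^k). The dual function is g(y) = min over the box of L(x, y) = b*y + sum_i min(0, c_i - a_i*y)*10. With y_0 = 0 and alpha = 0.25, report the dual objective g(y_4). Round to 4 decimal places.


Dual ascent for LP: min 5*x1 + 9*x2, 2*x1 + 2*x2 = 22, 0 <= x_i <= 10
Step 1: y^k = 0.0, reduced costs: (5.0, 9.0)
  x^k = (0.0, 0.0), subgradient = b - a^T x = 22.0
  y^{k+1} = 0.0 + 0.25*22.0 = 5.5
Step 2: y^k = 5.5, reduced costs: (-6.0, -2.0)
  x^k = (10.0, 10.0), subgradient = b - a^T x = -18.0
  y^{k+1} = 5.5 + 0.25*-18.0 = 1.0
Step 3: y^k = 1.0, reduced costs: (3.0, 7.0)
  x^k = (0.0, 0.0), subgradient = b - a^T x = 22.0
  y^{k+1} = 1.0 + 0.25*22.0 = 6.5
Step 4: y^k = 6.5, reduced costs: (-8.0, -4.0)
  x^k = (10.0, 10.0), subgradient = b - a^T x = -18.0
  y^{k+1} = 6.5 + 0.25*-18.0 = 2.0
Dual objective at y_4 = 2.0: reduced costs (1.0, 5.0), box minimizer x = (0.0, 0.0)
g(y_4) = b*y + (c1 - a1*y)*x1 + (c2 - a2*y)*x2 = 22*2.0 + 1.0*0.0 + 5.0*0.0 = 44.0 + 0.0 + 0.0 = 44.0


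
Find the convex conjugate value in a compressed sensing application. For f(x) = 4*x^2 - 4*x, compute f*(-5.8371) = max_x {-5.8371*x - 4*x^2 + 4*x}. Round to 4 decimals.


f*(y) = sup_x {y*x - a*x^2 - b*x} = sup_x {(y-b)*x - a*x^2}
FOC: (y - b) - 2a*x = 0 => x* = (y - b)/(2a)
x* = (-5.8371 + 4)/(2*4) = -0.2296
f*(-5.8371) = (y-b)^2/(4a) = (-5.8371 + 4)^2/(4*4)
= 3.3749/16 = 0.2109


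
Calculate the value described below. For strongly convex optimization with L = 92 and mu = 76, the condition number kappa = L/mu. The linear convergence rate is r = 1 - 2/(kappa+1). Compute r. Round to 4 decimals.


Step 1: Compute the condition number.
kappa = L/mu = 92/76 = 1.2105
Step 2: Compute the convergence rate.
r = 1 - 2/(kappa + 1) = 1 - 2*mu/(L + mu) = (L - mu)/(L + mu) = 16/168 = 0.0952


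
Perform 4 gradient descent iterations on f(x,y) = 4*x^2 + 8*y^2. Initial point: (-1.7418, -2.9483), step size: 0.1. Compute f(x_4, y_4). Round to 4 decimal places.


Gradient descent on f(x,y) = 4*x^2 + 8*y^2.
Starting point: (-1.7418, -2.9483), alpha = 0.1
Step 1: grad_x = 2*4*-1.7418 = -13.9344, grad_y = 2*8*-2.9483 = -47.1728
  x_1 = -1.7418 - 0.1*-13.9344 = -0.3484
  y_1 = -2.9483 - 0.1*-47.1728 = 1.769
Step 2: grad_x = 2*4*-0.3484 = -2.7869, grad_y = 2*8*1.769 = 28.3037
  x_2 = -0.3484 - 0.1*-2.7869 = -0.0697
  y_2 = 1.769 - 0.1*28.3037 = -1.0614
Step 3: grad_x = 2*4*-0.0697 = -0.5574, grad_y = 2*8*-1.0614 = -16.9822
  x_3 = -0.0697 - 0.1*-0.5574 = -0.0139
  y_3 = -1.0614 - 0.1*-16.9822 = 0.6368
Step 4: grad_x = 2*4*-0.0139 = -0.1115, grad_y = 2*8*0.6368 = 10.1893
  x_4 = -0.0139 - 0.1*-0.1115 = -0.0028
  y_4 = 0.6368 - 0.1*10.1893 = -0.3821
f(-0.0028, -0.3821) = 4*(-0.0028)^2 + 8*(-0.3821)^2 = 1.168
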